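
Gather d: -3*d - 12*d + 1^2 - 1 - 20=-15*d - 20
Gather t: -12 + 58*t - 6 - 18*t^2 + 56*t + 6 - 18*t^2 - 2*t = -36*t^2 + 112*t - 12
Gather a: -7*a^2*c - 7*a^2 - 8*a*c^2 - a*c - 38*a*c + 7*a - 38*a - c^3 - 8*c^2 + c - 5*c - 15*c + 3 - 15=a^2*(-7*c - 7) + a*(-8*c^2 - 39*c - 31) - c^3 - 8*c^2 - 19*c - 12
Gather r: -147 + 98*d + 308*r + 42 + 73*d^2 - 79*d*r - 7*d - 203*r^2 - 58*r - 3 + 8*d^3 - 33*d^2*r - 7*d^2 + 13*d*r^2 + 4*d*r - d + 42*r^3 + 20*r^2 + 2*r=8*d^3 + 66*d^2 + 90*d + 42*r^3 + r^2*(13*d - 183) + r*(-33*d^2 - 75*d + 252) - 108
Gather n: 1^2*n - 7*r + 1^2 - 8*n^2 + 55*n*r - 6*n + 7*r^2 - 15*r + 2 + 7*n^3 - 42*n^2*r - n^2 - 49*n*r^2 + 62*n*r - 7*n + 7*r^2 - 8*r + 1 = 7*n^3 + n^2*(-42*r - 9) + n*(-49*r^2 + 117*r - 12) + 14*r^2 - 30*r + 4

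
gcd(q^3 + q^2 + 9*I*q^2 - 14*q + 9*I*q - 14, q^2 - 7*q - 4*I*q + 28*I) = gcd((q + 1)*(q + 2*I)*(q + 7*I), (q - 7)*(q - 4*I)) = 1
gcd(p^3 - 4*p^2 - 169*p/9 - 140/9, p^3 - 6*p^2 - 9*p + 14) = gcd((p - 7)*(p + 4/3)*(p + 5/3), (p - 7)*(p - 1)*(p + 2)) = p - 7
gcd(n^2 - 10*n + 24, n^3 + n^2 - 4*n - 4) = 1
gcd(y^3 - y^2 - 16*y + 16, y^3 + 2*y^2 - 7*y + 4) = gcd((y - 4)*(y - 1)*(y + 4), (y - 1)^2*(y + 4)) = y^2 + 3*y - 4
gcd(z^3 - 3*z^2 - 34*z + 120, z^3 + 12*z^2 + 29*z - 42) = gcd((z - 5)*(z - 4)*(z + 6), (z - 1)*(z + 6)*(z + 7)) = z + 6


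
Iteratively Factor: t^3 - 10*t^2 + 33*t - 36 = (t - 4)*(t^2 - 6*t + 9) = (t - 4)*(t - 3)*(t - 3)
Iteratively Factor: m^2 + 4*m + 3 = (m + 1)*(m + 3)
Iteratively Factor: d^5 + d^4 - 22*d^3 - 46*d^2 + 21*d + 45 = (d + 3)*(d^4 - 2*d^3 - 16*d^2 + 2*d + 15) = (d + 1)*(d + 3)*(d^3 - 3*d^2 - 13*d + 15) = (d - 5)*(d + 1)*(d + 3)*(d^2 + 2*d - 3) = (d - 5)*(d + 1)*(d + 3)^2*(d - 1)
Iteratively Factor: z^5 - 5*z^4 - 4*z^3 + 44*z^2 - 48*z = (z)*(z^4 - 5*z^3 - 4*z^2 + 44*z - 48) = z*(z - 2)*(z^3 - 3*z^2 - 10*z + 24) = z*(z - 2)^2*(z^2 - z - 12) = z*(z - 4)*(z - 2)^2*(z + 3)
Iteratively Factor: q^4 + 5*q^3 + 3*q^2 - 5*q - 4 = (q + 1)*(q^3 + 4*q^2 - q - 4) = (q - 1)*(q + 1)*(q^2 + 5*q + 4) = (q - 1)*(q + 1)*(q + 4)*(q + 1)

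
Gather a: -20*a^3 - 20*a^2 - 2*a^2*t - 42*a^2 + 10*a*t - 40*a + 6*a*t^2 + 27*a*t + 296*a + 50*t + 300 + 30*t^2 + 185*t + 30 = -20*a^3 + a^2*(-2*t - 62) + a*(6*t^2 + 37*t + 256) + 30*t^2 + 235*t + 330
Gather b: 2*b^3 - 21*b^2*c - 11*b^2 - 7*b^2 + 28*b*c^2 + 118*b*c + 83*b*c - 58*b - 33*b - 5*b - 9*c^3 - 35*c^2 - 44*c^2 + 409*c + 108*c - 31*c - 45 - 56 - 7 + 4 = 2*b^3 + b^2*(-21*c - 18) + b*(28*c^2 + 201*c - 96) - 9*c^3 - 79*c^2 + 486*c - 104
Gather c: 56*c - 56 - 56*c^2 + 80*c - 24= -56*c^2 + 136*c - 80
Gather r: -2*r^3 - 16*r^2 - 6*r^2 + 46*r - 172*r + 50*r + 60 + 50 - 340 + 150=-2*r^3 - 22*r^2 - 76*r - 80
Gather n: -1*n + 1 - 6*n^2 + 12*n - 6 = -6*n^2 + 11*n - 5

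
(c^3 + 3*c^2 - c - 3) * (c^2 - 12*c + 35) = c^5 - 9*c^4 - 2*c^3 + 114*c^2 + c - 105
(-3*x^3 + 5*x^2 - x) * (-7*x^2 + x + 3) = 21*x^5 - 38*x^4 + 3*x^3 + 14*x^2 - 3*x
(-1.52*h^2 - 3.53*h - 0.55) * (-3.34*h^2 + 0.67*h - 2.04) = 5.0768*h^4 + 10.7718*h^3 + 2.5727*h^2 + 6.8327*h + 1.122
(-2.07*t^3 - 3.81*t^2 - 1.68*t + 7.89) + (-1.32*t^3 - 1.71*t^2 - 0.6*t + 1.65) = -3.39*t^3 - 5.52*t^2 - 2.28*t + 9.54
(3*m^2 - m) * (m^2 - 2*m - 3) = 3*m^4 - 7*m^3 - 7*m^2 + 3*m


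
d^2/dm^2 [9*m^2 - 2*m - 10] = 18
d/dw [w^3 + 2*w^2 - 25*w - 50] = 3*w^2 + 4*w - 25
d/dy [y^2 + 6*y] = 2*y + 6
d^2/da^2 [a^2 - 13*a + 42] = 2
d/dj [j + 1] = 1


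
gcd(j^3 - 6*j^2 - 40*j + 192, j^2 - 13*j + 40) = j - 8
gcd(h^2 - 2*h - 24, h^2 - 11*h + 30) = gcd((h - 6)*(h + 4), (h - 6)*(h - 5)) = h - 6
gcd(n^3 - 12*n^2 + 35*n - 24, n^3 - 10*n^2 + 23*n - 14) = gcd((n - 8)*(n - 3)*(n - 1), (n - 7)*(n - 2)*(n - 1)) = n - 1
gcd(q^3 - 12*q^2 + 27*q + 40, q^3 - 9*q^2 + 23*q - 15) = q - 5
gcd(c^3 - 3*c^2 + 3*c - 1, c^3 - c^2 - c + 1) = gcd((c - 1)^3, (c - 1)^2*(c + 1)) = c^2 - 2*c + 1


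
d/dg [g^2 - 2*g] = 2*g - 2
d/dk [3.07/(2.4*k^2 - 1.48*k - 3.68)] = (4.5436 - 14.736*k)/(-2.4*k^2 + 1.48*k + 3.68)^2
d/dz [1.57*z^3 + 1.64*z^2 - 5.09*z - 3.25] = 4.71*z^2 + 3.28*z - 5.09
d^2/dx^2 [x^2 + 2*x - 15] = 2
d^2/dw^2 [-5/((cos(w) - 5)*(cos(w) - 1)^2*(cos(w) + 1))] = 10*(-70*(1 - cos(w)^2)^2*cos(w) + 92*(1 - cos(w)^2)^2 - 10*sin(w)^6 - 2*cos(w)^6 + 17*cos(w)^5 - 8*cos(w)^3 + 140*cos(w)^2 - 9*cos(w) - 138)/((1 - cos(w))*(cos(w) - 5)^3*sin(w)^6)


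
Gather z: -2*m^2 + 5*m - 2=-2*m^2 + 5*m - 2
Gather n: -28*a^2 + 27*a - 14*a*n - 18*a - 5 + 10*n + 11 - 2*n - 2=-28*a^2 + 9*a + n*(8 - 14*a) + 4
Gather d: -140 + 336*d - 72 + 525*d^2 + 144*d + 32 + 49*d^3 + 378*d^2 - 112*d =49*d^3 + 903*d^2 + 368*d - 180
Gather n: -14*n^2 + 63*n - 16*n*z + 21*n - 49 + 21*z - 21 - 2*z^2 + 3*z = -14*n^2 + n*(84 - 16*z) - 2*z^2 + 24*z - 70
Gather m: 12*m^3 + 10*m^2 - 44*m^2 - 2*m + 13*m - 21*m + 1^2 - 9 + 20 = 12*m^3 - 34*m^2 - 10*m + 12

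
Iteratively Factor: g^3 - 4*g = (g - 2)*(g^2 + 2*g) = (g - 2)*(g + 2)*(g)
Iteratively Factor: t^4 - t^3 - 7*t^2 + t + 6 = (t + 1)*(t^3 - 2*t^2 - 5*t + 6) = (t - 1)*(t + 1)*(t^2 - t - 6) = (t - 1)*(t + 1)*(t + 2)*(t - 3)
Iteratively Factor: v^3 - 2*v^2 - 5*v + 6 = (v - 1)*(v^2 - v - 6) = (v - 3)*(v - 1)*(v + 2)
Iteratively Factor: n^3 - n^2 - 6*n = (n)*(n^2 - n - 6) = n*(n + 2)*(n - 3)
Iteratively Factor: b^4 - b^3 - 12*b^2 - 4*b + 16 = (b + 2)*(b^3 - 3*b^2 - 6*b + 8) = (b - 4)*(b + 2)*(b^2 + b - 2) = (b - 4)*(b - 1)*(b + 2)*(b + 2)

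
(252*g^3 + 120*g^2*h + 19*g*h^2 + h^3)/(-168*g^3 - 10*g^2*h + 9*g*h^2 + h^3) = (-6*g - h)/(4*g - h)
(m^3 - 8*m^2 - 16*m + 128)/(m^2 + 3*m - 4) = (m^2 - 12*m + 32)/(m - 1)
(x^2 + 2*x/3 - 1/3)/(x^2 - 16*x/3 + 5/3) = (x + 1)/(x - 5)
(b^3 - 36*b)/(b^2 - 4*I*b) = (b^2 - 36)/(b - 4*I)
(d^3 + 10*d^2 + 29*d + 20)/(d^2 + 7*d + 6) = (d^2 + 9*d + 20)/(d + 6)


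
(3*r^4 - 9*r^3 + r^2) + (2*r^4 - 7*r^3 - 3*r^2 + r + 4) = 5*r^4 - 16*r^3 - 2*r^2 + r + 4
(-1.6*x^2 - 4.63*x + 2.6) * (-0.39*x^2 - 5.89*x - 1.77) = 0.624*x^4 + 11.2297*x^3 + 29.0887*x^2 - 7.1189*x - 4.602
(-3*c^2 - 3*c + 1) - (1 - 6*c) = -3*c^2 + 3*c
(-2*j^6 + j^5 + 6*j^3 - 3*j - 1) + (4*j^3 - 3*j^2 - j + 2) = -2*j^6 + j^5 + 10*j^3 - 3*j^2 - 4*j + 1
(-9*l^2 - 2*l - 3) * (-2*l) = 18*l^3 + 4*l^2 + 6*l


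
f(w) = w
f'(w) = 1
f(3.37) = 3.37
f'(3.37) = 1.00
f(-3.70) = -3.70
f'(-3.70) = 1.00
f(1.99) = 1.99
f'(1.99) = 1.00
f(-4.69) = -4.69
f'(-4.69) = 1.00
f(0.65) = 0.65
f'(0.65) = 1.00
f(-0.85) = -0.85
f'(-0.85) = 1.00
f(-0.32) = -0.32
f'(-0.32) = 1.00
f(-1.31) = -1.31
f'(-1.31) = 1.00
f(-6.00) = -6.00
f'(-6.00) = 1.00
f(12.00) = 12.00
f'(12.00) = 1.00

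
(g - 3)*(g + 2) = g^2 - g - 6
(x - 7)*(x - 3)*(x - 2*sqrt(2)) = x^3 - 10*x^2 - 2*sqrt(2)*x^2 + 21*x + 20*sqrt(2)*x - 42*sqrt(2)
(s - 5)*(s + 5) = s^2 - 25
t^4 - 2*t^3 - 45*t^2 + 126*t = t*(t - 6)*(t - 3)*(t + 7)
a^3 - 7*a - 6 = (a - 3)*(a + 1)*(a + 2)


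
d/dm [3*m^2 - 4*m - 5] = 6*m - 4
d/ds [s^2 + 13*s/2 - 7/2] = 2*s + 13/2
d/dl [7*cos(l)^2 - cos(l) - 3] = (1 - 14*cos(l))*sin(l)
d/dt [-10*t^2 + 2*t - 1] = 2 - 20*t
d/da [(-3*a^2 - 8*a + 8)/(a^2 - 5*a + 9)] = (23*a^2 - 70*a - 32)/(a^4 - 10*a^3 + 43*a^2 - 90*a + 81)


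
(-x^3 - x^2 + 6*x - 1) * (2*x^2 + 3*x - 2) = -2*x^5 - 5*x^4 + 11*x^3 + 18*x^2 - 15*x + 2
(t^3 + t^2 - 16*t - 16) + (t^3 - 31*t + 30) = 2*t^3 + t^2 - 47*t + 14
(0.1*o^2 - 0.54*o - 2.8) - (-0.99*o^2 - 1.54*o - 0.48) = 1.09*o^2 + 1.0*o - 2.32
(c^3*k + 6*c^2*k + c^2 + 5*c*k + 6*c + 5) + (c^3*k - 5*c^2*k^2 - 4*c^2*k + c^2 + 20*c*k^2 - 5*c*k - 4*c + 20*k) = 2*c^3*k - 5*c^2*k^2 + 2*c^2*k + 2*c^2 + 20*c*k^2 + 2*c + 20*k + 5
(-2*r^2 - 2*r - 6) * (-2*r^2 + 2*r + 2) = 4*r^4 + 4*r^2 - 16*r - 12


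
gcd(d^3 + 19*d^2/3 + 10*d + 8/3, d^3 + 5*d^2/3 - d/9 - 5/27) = d + 1/3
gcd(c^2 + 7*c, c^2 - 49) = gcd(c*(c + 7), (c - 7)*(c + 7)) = c + 7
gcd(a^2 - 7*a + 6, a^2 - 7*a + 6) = a^2 - 7*a + 6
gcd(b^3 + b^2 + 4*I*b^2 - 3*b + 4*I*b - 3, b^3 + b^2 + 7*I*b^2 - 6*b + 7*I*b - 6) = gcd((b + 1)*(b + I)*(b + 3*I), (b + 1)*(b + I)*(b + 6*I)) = b^2 + b*(1 + I) + I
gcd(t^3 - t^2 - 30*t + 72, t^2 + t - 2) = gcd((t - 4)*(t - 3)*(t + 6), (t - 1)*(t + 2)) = 1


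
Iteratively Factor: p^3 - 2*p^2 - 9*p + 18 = (p + 3)*(p^2 - 5*p + 6) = (p - 3)*(p + 3)*(p - 2)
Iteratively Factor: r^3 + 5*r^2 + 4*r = (r + 1)*(r^2 + 4*r) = (r + 1)*(r + 4)*(r)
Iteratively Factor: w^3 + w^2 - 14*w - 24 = (w + 3)*(w^2 - 2*w - 8) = (w - 4)*(w + 3)*(w + 2)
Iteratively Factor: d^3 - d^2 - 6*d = (d + 2)*(d^2 - 3*d) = (d - 3)*(d + 2)*(d)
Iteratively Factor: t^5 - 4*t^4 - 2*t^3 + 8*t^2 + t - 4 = (t + 1)*(t^4 - 5*t^3 + 3*t^2 + 5*t - 4) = (t + 1)^2*(t^3 - 6*t^2 + 9*t - 4) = (t - 1)*(t + 1)^2*(t^2 - 5*t + 4) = (t - 1)^2*(t + 1)^2*(t - 4)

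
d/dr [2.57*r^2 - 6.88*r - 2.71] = 5.14*r - 6.88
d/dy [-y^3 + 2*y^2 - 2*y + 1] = -3*y^2 + 4*y - 2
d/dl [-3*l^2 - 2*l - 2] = -6*l - 2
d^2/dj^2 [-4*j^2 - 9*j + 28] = -8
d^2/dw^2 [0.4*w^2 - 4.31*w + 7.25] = 0.800000000000000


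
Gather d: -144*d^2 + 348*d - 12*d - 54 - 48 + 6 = -144*d^2 + 336*d - 96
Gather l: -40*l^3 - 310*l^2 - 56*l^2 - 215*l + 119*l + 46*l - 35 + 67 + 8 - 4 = -40*l^3 - 366*l^2 - 50*l + 36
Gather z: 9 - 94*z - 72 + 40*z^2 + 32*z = 40*z^2 - 62*z - 63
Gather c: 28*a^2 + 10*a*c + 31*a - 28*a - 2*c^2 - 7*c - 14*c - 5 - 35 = 28*a^2 + 3*a - 2*c^2 + c*(10*a - 21) - 40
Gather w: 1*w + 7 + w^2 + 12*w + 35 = w^2 + 13*w + 42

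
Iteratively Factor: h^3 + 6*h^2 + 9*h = (h + 3)*(h^2 + 3*h) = (h + 3)^2*(h)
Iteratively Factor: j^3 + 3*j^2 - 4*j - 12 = (j + 3)*(j^2 - 4) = (j + 2)*(j + 3)*(j - 2)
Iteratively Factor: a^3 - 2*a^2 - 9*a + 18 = (a - 3)*(a^2 + a - 6) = (a - 3)*(a + 3)*(a - 2)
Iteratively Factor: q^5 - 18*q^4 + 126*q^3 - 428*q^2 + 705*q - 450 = (q - 3)*(q^4 - 15*q^3 + 81*q^2 - 185*q + 150) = (q - 5)*(q - 3)*(q^3 - 10*q^2 + 31*q - 30) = (q - 5)*(q - 3)*(q - 2)*(q^2 - 8*q + 15) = (q - 5)^2*(q - 3)*(q - 2)*(q - 3)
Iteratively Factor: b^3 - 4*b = (b + 2)*(b^2 - 2*b) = b*(b + 2)*(b - 2)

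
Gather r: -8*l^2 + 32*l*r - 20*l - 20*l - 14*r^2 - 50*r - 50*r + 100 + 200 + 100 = -8*l^2 - 40*l - 14*r^2 + r*(32*l - 100) + 400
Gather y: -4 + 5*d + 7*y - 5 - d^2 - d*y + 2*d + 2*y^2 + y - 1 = -d^2 + 7*d + 2*y^2 + y*(8 - d) - 10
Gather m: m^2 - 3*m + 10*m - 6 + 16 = m^2 + 7*m + 10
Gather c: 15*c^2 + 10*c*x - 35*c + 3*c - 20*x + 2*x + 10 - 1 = 15*c^2 + c*(10*x - 32) - 18*x + 9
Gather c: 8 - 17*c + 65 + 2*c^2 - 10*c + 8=2*c^2 - 27*c + 81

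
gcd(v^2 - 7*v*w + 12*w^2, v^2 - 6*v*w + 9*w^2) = v - 3*w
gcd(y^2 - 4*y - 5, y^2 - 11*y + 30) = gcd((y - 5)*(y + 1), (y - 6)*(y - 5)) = y - 5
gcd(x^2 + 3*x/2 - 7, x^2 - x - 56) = 1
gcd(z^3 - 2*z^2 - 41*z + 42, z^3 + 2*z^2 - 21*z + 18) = z^2 + 5*z - 6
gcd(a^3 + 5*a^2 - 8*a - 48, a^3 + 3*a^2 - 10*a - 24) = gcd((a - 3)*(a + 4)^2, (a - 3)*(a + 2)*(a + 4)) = a^2 + a - 12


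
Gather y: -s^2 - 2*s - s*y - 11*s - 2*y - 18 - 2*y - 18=-s^2 - 13*s + y*(-s - 4) - 36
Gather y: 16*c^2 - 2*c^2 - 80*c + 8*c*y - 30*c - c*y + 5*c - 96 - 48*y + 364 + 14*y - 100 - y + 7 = 14*c^2 - 105*c + y*(7*c - 35) + 175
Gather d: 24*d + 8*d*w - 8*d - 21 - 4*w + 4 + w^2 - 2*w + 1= d*(8*w + 16) + w^2 - 6*w - 16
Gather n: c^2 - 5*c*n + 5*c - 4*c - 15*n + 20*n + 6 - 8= c^2 + c + n*(5 - 5*c) - 2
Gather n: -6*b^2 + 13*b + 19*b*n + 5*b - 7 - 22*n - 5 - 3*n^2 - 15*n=-6*b^2 + 18*b - 3*n^2 + n*(19*b - 37) - 12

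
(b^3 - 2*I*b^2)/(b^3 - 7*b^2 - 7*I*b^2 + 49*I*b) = b*(b - 2*I)/(b^2 - 7*b - 7*I*b + 49*I)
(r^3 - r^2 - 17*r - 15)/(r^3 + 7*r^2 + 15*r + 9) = (r - 5)/(r + 3)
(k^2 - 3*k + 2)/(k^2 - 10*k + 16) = (k - 1)/(k - 8)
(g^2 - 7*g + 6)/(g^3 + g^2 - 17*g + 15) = (g - 6)/(g^2 + 2*g - 15)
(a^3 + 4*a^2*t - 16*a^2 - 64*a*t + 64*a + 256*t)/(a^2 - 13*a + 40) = (a^2 + 4*a*t - 8*a - 32*t)/(a - 5)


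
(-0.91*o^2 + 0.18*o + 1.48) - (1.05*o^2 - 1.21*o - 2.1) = -1.96*o^2 + 1.39*o + 3.58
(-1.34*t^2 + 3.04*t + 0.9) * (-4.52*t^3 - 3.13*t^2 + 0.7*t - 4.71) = 6.0568*t^5 - 9.5466*t^4 - 14.5212*t^3 + 5.6224*t^2 - 13.6884*t - 4.239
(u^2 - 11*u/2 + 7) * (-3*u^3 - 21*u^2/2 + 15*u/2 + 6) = -3*u^5 + 6*u^4 + 177*u^3/4 - 435*u^2/4 + 39*u/2 + 42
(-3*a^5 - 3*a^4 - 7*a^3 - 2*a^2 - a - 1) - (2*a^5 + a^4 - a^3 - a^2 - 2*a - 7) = -5*a^5 - 4*a^4 - 6*a^3 - a^2 + a + 6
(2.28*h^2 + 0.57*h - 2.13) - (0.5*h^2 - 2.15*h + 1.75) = 1.78*h^2 + 2.72*h - 3.88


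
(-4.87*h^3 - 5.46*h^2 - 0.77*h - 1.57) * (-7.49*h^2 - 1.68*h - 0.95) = 36.4763*h^5 + 49.077*h^4 + 19.5666*h^3 + 18.2399*h^2 + 3.3691*h + 1.4915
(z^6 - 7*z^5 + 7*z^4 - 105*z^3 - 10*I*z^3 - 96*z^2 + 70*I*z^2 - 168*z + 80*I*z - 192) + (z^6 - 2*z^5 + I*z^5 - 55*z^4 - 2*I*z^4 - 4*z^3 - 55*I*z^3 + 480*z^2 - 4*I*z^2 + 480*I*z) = 2*z^6 - 9*z^5 + I*z^5 - 48*z^4 - 2*I*z^4 - 109*z^3 - 65*I*z^3 + 384*z^2 + 66*I*z^2 - 168*z + 560*I*z - 192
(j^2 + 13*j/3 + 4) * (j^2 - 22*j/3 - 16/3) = j^4 - 3*j^3 - 298*j^2/9 - 472*j/9 - 64/3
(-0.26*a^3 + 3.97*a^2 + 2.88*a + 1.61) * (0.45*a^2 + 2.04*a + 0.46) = -0.117*a^5 + 1.2561*a^4 + 9.2752*a^3 + 8.4259*a^2 + 4.6092*a + 0.7406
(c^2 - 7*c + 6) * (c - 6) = c^3 - 13*c^2 + 48*c - 36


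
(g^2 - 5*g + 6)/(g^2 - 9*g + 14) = (g - 3)/(g - 7)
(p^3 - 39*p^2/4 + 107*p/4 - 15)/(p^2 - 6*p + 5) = (p^2 - 19*p/4 + 3)/(p - 1)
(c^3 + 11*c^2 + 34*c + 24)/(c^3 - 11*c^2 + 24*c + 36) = (c^2 + 10*c + 24)/(c^2 - 12*c + 36)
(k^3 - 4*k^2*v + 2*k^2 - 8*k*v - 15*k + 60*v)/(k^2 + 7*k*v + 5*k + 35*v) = (k^2 - 4*k*v - 3*k + 12*v)/(k + 7*v)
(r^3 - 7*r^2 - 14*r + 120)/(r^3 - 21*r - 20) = (r - 6)/(r + 1)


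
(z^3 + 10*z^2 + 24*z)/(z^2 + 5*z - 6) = z*(z + 4)/(z - 1)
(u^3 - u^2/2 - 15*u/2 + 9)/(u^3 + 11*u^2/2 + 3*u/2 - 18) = (u - 2)/(u + 4)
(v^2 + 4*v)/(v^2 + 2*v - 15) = v*(v + 4)/(v^2 + 2*v - 15)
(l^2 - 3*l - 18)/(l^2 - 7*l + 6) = (l + 3)/(l - 1)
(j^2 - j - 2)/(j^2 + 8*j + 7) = (j - 2)/(j + 7)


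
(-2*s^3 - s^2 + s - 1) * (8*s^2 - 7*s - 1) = -16*s^5 + 6*s^4 + 17*s^3 - 14*s^2 + 6*s + 1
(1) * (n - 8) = n - 8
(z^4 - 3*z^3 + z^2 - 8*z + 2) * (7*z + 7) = 7*z^5 - 14*z^4 - 14*z^3 - 49*z^2 - 42*z + 14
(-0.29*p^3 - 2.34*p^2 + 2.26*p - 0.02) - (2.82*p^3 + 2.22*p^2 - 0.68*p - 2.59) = -3.11*p^3 - 4.56*p^2 + 2.94*p + 2.57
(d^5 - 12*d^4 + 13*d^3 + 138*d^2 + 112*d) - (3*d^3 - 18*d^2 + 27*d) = d^5 - 12*d^4 + 10*d^3 + 156*d^2 + 85*d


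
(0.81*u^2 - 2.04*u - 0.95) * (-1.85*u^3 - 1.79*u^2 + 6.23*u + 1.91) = -1.4985*u^5 + 2.3241*u^4 + 10.4554*u^3 - 9.4616*u^2 - 9.8149*u - 1.8145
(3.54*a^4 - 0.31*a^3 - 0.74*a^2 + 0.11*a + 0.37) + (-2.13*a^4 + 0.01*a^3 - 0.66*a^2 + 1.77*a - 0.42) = 1.41*a^4 - 0.3*a^3 - 1.4*a^2 + 1.88*a - 0.05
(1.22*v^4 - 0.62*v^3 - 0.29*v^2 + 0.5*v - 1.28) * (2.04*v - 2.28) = 2.4888*v^5 - 4.0464*v^4 + 0.822*v^3 + 1.6812*v^2 - 3.7512*v + 2.9184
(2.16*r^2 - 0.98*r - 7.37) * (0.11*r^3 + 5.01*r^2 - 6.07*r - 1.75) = 0.2376*r^5 + 10.7138*r^4 - 18.8317*r^3 - 34.7551*r^2 + 46.4509*r + 12.8975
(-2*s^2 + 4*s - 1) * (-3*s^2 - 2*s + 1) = 6*s^4 - 8*s^3 - 7*s^2 + 6*s - 1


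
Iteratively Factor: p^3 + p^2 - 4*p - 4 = (p - 2)*(p^2 + 3*p + 2) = (p - 2)*(p + 2)*(p + 1)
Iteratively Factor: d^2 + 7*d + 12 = (d + 4)*(d + 3)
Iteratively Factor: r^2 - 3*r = (r)*(r - 3)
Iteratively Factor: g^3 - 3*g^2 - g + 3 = (g - 1)*(g^2 - 2*g - 3) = (g - 3)*(g - 1)*(g + 1)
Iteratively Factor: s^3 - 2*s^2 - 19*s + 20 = (s - 1)*(s^2 - s - 20) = (s - 5)*(s - 1)*(s + 4)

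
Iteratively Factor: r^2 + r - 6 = (r + 3)*(r - 2)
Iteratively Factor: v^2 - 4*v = (v)*(v - 4)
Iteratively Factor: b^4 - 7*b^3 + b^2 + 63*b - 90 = (b - 2)*(b^3 - 5*b^2 - 9*b + 45) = (b - 5)*(b - 2)*(b^2 - 9) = (b - 5)*(b - 3)*(b - 2)*(b + 3)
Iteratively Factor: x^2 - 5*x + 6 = (x - 2)*(x - 3)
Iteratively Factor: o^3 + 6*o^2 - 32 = (o + 4)*(o^2 + 2*o - 8) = (o - 2)*(o + 4)*(o + 4)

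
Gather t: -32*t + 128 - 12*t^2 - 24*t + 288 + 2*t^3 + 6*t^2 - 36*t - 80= 2*t^3 - 6*t^2 - 92*t + 336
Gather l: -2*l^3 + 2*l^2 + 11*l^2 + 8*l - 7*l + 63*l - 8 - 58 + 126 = -2*l^3 + 13*l^2 + 64*l + 60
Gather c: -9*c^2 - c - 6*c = -9*c^2 - 7*c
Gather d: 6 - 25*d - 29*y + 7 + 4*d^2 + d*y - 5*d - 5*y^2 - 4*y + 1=4*d^2 + d*(y - 30) - 5*y^2 - 33*y + 14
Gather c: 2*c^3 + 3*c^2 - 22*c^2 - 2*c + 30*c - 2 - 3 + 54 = 2*c^3 - 19*c^2 + 28*c + 49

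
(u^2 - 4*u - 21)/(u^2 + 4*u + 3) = (u - 7)/(u + 1)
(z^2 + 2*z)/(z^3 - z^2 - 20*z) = (z + 2)/(z^2 - z - 20)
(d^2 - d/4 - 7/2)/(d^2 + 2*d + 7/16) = 4*(d - 2)/(4*d + 1)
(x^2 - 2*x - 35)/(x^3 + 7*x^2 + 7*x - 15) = (x - 7)/(x^2 + 2*x - 3)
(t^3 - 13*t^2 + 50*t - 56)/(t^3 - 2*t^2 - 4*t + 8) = (t^2 - 11*t + 28)/(t^2 - 4)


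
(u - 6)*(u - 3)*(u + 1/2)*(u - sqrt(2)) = u^4 - 17*u^3/2 - sqrt(2)*u^3 + 17*sqrt(2)*u^2/2 + 27*u^2/2 - 27*sqrt(2)*u/2 + 9*u - 9*sqrt(2)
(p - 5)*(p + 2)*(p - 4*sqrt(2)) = p^3 - 4*sqrt(2)*p^2 - 3*p^2 - 10*p + 12*sqrt(2)*p + 40*sqrt(2)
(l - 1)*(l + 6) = l^2 + 5*l - 6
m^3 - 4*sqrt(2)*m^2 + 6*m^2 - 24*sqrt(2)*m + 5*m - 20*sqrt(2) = (m + 1)*(m + 5)*(m - 4*sqrt(2))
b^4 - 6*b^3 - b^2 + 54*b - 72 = (b - 4)*(b - 3)*(b - 2)*(b + 3)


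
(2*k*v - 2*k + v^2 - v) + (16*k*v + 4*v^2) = 18*k*v - 2*k + 5*v^2 - v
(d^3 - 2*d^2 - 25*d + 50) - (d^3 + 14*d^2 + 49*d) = -16*d^2 - 74*d + 50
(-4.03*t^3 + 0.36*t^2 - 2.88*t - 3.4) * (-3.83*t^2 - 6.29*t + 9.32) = 15.4349*t^5 + 23.9699*t^4 - 28.7936*t^3 + 34.4924*t^2 - 5.4556*t - 31.688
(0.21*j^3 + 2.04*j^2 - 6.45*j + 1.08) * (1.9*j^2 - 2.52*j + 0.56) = 0.399*j^5 + 3.3468*j^4 - 17.2782*j^3 + 19.4484*j^2 - 6.3336*j + 0.6048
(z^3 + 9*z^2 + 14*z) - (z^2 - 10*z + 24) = z^3 + 8*z^2 + 24*z - 24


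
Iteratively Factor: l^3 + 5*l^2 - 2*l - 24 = (l + 3)*(l^2 + 2*l - 8) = (l + 3)*(l + 4)*(l - 2)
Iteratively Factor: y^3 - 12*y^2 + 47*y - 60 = (y - 3)*(y^2 - 9*y + 20) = (y - 4)*(y - 3)*(y - 5)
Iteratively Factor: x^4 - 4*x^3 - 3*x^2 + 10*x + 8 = (x - 2)*(x^3 - 2*x^2 - 7*x - 4) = (x - 2)*(x + 1)*(x^2 - 3*x - 4) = (x - 4)*(x - 2)*(x + 1)*(x + 1)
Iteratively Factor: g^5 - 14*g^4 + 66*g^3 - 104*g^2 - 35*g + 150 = (g - 3)*(g^4 - 11*g^3 + 33*g^2 - 5*g - 50) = (g - 3)*(g - 2)*(g^3 - 9*g^2 + 15*g + 25) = (g - 5)*(g - 3)*(g - 2)*(g^2 - 4*g - 5) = (g - 5)^2*(g - 3)*(g - 2)*(g + 1)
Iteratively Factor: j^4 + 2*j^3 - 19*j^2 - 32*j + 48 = (j - 1)*(j^3 + 3*j^2 - 16*j - 48) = (j - 1)*(j + 4)*(j^2 - j - 12) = (j - 1)*(j + 3)*(j + 4)*(j - 4)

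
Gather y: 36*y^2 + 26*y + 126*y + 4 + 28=36*y^2 + 152*y + 32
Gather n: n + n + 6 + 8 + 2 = 2*n + 16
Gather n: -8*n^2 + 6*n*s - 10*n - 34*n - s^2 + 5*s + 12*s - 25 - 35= -8*n^2 + n*(6*s - 44) - s^2 + 17*s - 60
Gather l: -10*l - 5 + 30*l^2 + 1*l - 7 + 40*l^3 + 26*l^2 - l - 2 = 40*l^3 + 56*l^2 - 10*l - 14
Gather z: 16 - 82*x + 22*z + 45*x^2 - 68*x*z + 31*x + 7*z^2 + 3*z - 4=45*x^2 - 51*x + 7*z^2 + z*(25 - 68*x) + 12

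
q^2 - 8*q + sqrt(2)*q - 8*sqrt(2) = (q - 8)*(q + sqrt(2))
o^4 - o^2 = o^2*(o - 1)*(o + 1)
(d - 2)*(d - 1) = d^2 - 3*d + 2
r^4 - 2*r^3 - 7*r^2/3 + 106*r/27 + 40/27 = (r - 2)*(r - 5/3)*(r + 1/3)*(r + 4/3)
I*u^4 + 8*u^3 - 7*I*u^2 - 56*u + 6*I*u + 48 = (u - 2)*(u + 3)*(u - 8*I)*(I*u - I)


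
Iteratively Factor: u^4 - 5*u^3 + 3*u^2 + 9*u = (u - 3)*(u^3 - 2*u^2 - 3*u) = (u - 3)^2*(u^2 + u) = (u - 3)^2*(u + 1)*(u)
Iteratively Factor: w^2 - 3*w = (w)*(w - 3)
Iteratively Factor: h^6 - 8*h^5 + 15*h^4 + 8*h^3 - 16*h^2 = (h)*(h^5 - 8*h^4 + 15*h^3 + 8*h^2 - 16*h) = h^2*(h^4 - 8*h^3 + 15*h^2 + 8*h - 16) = h^2*(h - 1)*(h^3 - 7*h^2 + 8*h + 16) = h^2*(h - 1)*(h + 1)*(h^2 - 8*h + 16) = h^2*(h - 4)*(h - 1)*(h + 1)*(h - 4)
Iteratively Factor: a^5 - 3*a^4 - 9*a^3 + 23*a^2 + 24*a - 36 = (a - 3)*(a^4 - 9*a^2 - 4*a + 12) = (a - 3)*(a + 2)*(a^3 - 2*a^2 - 5*a + 6) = (a - 3)*(a + 2)^2*(a^2 - 4*a + 3) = (a - 3)^2*(a + 2)^2*(a - 1)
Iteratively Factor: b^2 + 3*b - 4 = (b + 4)*(b - 1)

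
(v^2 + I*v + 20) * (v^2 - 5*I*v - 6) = v^4 - 4*I*v^3 + 19*v^2 - 106*I*v - 120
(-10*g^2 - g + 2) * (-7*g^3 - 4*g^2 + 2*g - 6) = 70*g^5 + 47*g^4 - 30*g^3 + 50*g^2 + 10*g - 12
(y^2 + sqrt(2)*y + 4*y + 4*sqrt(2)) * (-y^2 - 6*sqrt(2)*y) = -y^4 - 7*sqrt(2)*y^3 - 4*y^3 - 28*sqrt(2)*y^2 - 12*y^2 - 48*y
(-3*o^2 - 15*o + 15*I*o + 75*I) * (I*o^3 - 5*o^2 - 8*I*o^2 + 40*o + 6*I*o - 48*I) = -3*I*o^5 + 9*I*o^4 + 27*I*o^3 - 90*o^2 + 279*I*o^2 + 270*o + 3720*I*o + 3600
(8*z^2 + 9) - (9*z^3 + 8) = -9*z^3 + 8*z^2 + 1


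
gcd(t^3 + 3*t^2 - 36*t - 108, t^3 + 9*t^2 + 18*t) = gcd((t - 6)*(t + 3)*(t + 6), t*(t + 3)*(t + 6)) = t^2 + 9*t + 18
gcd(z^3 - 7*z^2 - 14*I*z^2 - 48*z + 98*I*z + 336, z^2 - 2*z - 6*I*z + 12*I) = z - 6*I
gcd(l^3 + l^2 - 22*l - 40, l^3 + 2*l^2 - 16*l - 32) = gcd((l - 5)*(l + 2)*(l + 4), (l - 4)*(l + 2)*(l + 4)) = l^2 + 6*l + 8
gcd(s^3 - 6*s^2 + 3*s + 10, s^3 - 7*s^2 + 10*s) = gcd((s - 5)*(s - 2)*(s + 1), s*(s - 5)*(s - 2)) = s^2 - 7*s + 10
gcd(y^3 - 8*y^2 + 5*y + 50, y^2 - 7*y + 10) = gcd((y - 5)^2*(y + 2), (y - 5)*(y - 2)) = y - 5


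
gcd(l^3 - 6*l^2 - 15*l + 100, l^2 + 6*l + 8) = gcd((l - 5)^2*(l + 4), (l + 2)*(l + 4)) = l + 4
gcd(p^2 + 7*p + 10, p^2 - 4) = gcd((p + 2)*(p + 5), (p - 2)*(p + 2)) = p + 2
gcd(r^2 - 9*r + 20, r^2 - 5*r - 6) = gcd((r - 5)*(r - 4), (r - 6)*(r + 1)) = 1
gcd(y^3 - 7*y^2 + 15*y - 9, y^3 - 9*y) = y - 3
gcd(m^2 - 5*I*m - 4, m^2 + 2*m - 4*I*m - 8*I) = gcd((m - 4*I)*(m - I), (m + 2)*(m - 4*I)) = m - 4*I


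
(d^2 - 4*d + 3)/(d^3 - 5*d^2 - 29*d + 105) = (d - 1)/(d^2 - 2*d - 35)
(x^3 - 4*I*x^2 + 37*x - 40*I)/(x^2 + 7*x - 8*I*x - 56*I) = (x^2 + 4*I*x + 5)/(x + 7)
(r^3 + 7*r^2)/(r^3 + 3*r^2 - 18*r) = r*(r + 7)/(r^2 + 3*r - 18)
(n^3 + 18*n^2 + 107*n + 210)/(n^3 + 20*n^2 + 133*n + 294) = (n + 5)/(n + 7)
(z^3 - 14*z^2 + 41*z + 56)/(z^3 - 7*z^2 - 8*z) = (z - 7)/z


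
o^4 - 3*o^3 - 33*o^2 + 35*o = o*(o - 7)*(o - 1)*(o + 5)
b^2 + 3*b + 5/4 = (b + 1/2)*(b + 5/2)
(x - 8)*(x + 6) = x^2 - 2*x - 48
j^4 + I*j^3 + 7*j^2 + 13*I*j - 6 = (j - 3*I)*(j + I)^2*(j + 2*I)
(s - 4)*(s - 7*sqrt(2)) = s^2 - 7*sqrt(2)*s - 4*s + 28*sqrt(2)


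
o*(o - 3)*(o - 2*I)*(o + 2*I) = o^4 - 3*o^3 + 4*o^2 - 12*o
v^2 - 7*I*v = v*(v - 7*I)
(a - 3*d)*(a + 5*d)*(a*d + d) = a^3*d + 2*a^2*d^2 + a^2*d - 15*a*d^3 + 2*a*d^2 - 15*d^3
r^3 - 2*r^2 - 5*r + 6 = (r - 3)*(r - 1)*(r + 2)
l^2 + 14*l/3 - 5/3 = (l - 1/3)*(l + 5)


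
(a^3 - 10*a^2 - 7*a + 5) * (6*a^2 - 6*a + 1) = 6*a^5 - 66*a^4 + 19*a^3 + 62*a^2 - 37*a + 5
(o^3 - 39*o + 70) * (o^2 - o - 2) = o^5 - o^4 - 41*o^3 + 109*o^2 + 8*o - 140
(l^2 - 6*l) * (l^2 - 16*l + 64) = l^4 - 22*l^3 + 160*l^2 - 384*l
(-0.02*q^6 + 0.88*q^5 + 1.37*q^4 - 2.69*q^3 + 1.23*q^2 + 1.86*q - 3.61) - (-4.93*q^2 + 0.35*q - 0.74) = -0.02*q^6 + 0.88*q^5 + 1.37*q^4 - 2.69*q^3 + 6.16*q^2 + 1.51*q - 2.87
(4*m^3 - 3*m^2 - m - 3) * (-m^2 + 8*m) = -4*m^5 + 35*m^4 - 23*m^3 - 5*m^2 - 24*m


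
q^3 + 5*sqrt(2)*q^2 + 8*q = q*(q + sqrt(2))*(q + 4*sqrt(2))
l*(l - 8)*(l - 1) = l^3 - 9*l^2 + 8*l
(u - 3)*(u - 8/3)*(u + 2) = u^3 - 11*u^2/3 - 10*u/3 + 16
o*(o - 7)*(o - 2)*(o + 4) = o^4 - 5*o^3 - 22*o^2 + 56*o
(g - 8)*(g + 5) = g^2 - 3*g - 40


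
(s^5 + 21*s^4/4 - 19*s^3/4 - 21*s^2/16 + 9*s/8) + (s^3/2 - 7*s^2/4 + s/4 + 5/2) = s^5 + 21*s^4/4 - 17*s^3/4 - 49*s^2/16 + 11*s/8 + 5/2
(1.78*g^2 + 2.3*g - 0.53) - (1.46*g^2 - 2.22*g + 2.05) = 0.32*g^2 + 4.52*g - 2.58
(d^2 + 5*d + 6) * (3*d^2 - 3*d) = 3*d^4 + 12*d^3 + 3*d^2 - 18*d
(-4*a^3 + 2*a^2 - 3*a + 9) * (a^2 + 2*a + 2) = -4*a^5 - 6*a^4 - 7*a^3 + 7*a^2 + 12*a + 18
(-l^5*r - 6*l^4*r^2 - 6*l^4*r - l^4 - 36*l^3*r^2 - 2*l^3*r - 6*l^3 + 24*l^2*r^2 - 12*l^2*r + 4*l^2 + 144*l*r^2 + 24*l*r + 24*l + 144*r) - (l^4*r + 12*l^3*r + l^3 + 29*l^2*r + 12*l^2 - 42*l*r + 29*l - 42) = -l^5*r - 6*l^4*r^2 - 7*l^4*r - l^4 - 36*l^3*r^2 - 14*l^3*r - 7*l^3 + 24*l^2*r^2 - 41*l^2*r - 8*l^2 + 144*l*r^2 + 66*l*r - 5*l + 144*r + 42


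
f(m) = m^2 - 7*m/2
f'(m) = 2*m - 7/2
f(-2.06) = 11.45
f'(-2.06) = -7.62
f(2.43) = -2.60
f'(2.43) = 1.36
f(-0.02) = 0.07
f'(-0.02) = -3.54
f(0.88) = -2.31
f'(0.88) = -1.74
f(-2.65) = 16.30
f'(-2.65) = -8.80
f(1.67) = -3.06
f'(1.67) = -0.16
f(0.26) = -0.84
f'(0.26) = -2.98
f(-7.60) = 84.36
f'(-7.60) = -18.70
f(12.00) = 102.00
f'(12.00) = 20.50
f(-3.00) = 19.50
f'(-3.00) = -9.50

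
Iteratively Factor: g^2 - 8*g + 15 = (g - 5)*(g - 3)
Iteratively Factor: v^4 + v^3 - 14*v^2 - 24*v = (v + 3)*(v^3 - 2*v^2 - 8*v) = v*(v + 3)*(v^2 - 2*v - 8) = v*(v + 2)*(v + 3)*(v - 4)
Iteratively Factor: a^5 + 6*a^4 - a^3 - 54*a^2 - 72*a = (a - 3)*(a^4 + 9*a^3 + 26*a^2 + 24*a) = (a - 3)*(a + 3)*(a^3 + 6*a^2 + 8*a) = (a - 3)*(a + 2)*(a + 3)*(a^2 + 4*a) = (a - 3)*(a + 2)*(a + 3)*(a + 4)*(a)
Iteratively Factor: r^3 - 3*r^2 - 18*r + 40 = (r - 2)*(r^2 - r - 20) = (r - 5)*(r - 2)*(r + 4)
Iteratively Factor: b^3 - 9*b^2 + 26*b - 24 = (b - 2)*(b^2 - 7*b + 12) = (b - 4)*(b - 2)*(b - 3)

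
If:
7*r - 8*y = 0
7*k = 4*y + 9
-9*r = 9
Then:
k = 11/14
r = -1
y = -7/8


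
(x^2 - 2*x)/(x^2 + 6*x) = (x - 2)/(x + 6)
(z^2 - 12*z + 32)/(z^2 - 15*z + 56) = (z - 4)/(z - 7)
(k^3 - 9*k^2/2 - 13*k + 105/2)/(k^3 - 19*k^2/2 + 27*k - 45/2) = (2*k + 7)/(2*k - 3)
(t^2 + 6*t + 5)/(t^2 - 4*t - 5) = (t + 5)/(t - 5)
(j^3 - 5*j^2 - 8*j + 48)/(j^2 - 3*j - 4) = (j^2 - j - 12)/(j + 1)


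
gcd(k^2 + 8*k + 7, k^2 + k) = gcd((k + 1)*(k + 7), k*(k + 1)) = k + 1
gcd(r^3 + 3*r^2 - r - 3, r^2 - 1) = r^2 - 1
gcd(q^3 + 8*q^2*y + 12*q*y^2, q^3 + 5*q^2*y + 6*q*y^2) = q^2 + 2*q*y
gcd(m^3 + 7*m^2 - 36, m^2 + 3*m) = m + 3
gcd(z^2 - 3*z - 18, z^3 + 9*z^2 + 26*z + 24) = z + 3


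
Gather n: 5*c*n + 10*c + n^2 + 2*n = 10*c + n^2 + n*(5*c + 2)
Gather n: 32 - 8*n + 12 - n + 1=45 - 9*n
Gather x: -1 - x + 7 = 6 - x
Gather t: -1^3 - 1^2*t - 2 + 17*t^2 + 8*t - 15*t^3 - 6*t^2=-15*t^3 + 11*t^2 + 7*t - 3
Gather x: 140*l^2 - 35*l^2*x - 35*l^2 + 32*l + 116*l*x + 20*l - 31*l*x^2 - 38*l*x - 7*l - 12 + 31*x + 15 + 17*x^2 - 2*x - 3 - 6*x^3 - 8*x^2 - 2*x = 105*l^2 + 45*l - 6*x^3 + x^2*(9 - 31*l) + x*(-35*l^2 + 78*l + 27)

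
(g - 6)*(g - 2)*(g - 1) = g^3 - 9*g^2 + 20*g - 12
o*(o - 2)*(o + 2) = o^3 - 4*o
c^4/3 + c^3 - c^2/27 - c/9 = c*(c/3 + 1)*(c - 1/3)*(c + 1/3)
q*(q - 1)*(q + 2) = q^3 + q^2 - 2*q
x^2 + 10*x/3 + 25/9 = (x + 5/3)^2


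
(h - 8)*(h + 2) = h^2 - 6*h - 16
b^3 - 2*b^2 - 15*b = b*(b - 5)*(b + 3)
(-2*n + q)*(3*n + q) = -6*n^2 + n*q + q^2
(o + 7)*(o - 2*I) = o^2 + 7*o - 2*I*o - 14*I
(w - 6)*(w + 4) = w^2 - 2*w - 24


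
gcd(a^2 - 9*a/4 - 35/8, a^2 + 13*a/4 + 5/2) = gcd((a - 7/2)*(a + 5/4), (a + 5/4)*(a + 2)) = a + 5/4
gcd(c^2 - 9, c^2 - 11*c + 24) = c - 3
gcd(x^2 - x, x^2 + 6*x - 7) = x - 1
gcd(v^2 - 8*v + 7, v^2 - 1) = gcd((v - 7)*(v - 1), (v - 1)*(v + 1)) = v - 1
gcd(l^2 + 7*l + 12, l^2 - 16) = l + 4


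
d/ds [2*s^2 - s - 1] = 4*s - 1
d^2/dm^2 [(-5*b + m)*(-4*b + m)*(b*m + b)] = 2*b*(-9*b + 3*m + 1)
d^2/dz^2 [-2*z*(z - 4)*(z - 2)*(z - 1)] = -24*z^2 + 84*z - 56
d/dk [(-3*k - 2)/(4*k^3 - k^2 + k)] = (24*k^3 + 21*k^2 - 4*k + 2)/(k^2*(16*k^4 - 8*k^3 + 9*k^2 - 2*k + 1))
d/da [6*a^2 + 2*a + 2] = 12*a + 2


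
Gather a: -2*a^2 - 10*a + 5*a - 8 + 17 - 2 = -2*a^2 - 5*a + 7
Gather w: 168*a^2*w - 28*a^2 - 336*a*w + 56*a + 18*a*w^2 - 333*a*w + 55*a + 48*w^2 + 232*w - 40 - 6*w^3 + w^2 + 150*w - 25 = -28*a^2 + 111*a - 6*w^3 + w^2*(18*a + 49) + w*(168*a^2 - 669*a + 382) - 65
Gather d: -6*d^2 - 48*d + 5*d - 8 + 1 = -6*d^2 - 43*d - 7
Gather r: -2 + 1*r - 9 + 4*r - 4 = 5*r - 15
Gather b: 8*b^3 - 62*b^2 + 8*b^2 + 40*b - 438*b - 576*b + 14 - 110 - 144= 8*b^3 - 54*b^2 - 974*b - 240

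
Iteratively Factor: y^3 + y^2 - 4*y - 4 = (y + 1)*(y^2 - 4) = (y - 2)*(y + 1)*(y + 2)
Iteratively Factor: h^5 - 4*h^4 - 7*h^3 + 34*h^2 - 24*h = (h - 1)*(h^4 - 3*h^3 - 10*h^2 + 24*h) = (h - 2)*(h - 1)*(h^3 - h^2 - 12*h) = (h - 2)*(h - 1)*(h + 3)*(h^2 - 4*h) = (h - 4)*(h - 2)*(h - 1)*(h + 3)*(h)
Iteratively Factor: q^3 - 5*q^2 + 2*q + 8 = (q - 2)*(q^2 - 3*q - 4) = (q - 4)*(q - 2)*(q + 1)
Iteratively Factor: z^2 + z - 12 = (z + 4)*(z - 3)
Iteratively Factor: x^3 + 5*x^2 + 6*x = (x + 2)*(x^2 + 3*x) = (x + 2)*(x + 3)*(x)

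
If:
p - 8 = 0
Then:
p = 8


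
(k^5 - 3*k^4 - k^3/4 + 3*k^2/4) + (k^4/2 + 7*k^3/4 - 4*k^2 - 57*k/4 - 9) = k^5 - 5*k^4/2 + 3*k^3/2 - 13*k^2/4 - 57*k/4 - 9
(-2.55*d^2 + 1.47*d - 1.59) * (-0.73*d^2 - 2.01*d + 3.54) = 1.8615*d^4 + 4.0524*d^3 - 10.821*d^2 + 8.3997*d - 5.6286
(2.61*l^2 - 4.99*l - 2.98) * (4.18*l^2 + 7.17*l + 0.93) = 10.9098*l^4 - 2.1445*l^3 - 45.8074*l^2 - 26.0073*l - 2.7714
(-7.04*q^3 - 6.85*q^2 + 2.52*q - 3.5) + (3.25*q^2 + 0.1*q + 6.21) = -7.04*q^3 - 3.6*q^2 + 2.62*q + 2.71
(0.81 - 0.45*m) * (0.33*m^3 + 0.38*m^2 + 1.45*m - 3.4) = -0.1485*m^4 + 0.0963*m^3 - 0.3447*m^2 + 2.7045*m - 2.754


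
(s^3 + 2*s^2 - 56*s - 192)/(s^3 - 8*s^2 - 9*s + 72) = (s^2 + 10*s + 24)/(s^2 - 9)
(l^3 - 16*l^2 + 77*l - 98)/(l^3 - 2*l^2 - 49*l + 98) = (l - 7)/(l + 7)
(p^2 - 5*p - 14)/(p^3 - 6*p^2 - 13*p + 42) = (p + 2)/(p^2 + p - 6)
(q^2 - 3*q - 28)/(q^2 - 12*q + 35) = (q + 4)/(q - 5)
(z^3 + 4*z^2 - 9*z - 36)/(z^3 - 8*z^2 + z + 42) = (z^2 + 7*z + 12)/(z^2 - 5*z - 14)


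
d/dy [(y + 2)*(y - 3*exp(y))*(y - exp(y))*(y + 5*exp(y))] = y^3*exp(y) + 4*y^3 - 34*y^2*exp(2*y) + 5*y^2*exp(y) + 6*y^2 + 45*y*exp(3*y) - 102*y*exp(2*y) + 4*y*exp(y) + 105*exp(3*y) - 34*exp(2*y)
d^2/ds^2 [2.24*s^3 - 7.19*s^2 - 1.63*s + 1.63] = 13.44*s - 14.38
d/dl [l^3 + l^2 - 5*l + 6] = 3*l^2 + 2*l - 5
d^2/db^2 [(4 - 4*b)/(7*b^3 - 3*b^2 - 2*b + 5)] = 8*(-(b - 1)*(-21*b^2 + 6*b + 2)^2 + (21*b^2 - 6*b + 3*(b - 1)*(7*b - 1) - 2)*(7*b^3 - 3*b^2 - 2*b + 5))/(7*b^3 - 3*b^2 - 2*b + 5)^3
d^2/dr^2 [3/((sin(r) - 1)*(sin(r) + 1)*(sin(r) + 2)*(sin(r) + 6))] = (-48*sin(r)^6/cos(r)^4 - 552*sin(r)^5/cos(r)^4 + 2760*sin(r)/cos(r)^2 - 3192*sin(r)/cos(r)^4 - 2112*tan(r)^4 + 858/cos(r)^2 - 2034/cos(r)^4)/((sin(r) + 2)^3*(sin(r) + 6)^3)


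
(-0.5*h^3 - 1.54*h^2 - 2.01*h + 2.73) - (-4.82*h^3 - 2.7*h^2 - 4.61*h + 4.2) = 4.32*h^3 + 1.16*h^2 + 2.6*h - 1.47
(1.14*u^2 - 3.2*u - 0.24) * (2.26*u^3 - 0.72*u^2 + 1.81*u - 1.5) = 2.5764*u^5 - 8.0528*u^4 + 3.825*u^3 - 7.3292*u^2 + 4.3656*u + 0.36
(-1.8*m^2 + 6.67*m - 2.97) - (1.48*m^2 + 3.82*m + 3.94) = -3.28*m^2 + 2.85*m - 6.91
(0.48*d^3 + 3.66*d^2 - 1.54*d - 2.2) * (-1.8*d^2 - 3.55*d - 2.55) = -0.864*d^5 - 8.292*d^4 - 11.445*d^3 + 0.0939999999999999*d^2 + 11.737*d + 5.61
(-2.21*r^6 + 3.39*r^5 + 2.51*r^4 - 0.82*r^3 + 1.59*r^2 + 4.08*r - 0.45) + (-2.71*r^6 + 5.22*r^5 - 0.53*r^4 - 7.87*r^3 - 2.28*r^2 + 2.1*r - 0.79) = -4.92*r^6 + 8.61*r^5 + 1.98*r^4 - 8.69*r^3 - 0.69*r^2 + 6.18*r - 1.24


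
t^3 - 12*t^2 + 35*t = t*(t - 7)*(t - 5)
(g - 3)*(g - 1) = g^2 - 4*g + 3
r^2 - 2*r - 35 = (r - 7)*(r + 5)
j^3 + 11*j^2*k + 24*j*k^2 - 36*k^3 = (j - k)*(j + 6*k)^2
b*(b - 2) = b^2 - 2*b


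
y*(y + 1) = y^2 + y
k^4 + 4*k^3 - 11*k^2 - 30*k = k*(k - 3)*(k + 2)*(k + 5)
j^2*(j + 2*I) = j^3 + 2*I*j^2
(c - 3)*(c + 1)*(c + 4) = c^3 + 2*c^2 - 11*c - 12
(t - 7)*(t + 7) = t^2 - 49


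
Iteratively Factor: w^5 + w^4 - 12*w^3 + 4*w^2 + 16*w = (w - 2)*(w^4 + 3*w^3 - 6*w^2 - 8*w) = w*(w - 2)*(w^3 + 3*w^2 - 6*w - 8) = w*(w - 2)*(w + 1)*(w^2 + 2*w - 8) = w*(w - 2)^2*(w + 1)*(w + 4)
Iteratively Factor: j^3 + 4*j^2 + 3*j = (j + 3)*(j^2 + j) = (j + 1)*(j + 3)*(j)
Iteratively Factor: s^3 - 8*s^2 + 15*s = (s - 5)*(s^2 - 3*s) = s*(s - 5)*(s - 3)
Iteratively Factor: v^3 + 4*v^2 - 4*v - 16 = (v - 2)*(v^2 + 6*v + 8) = (v - 2)*(v + 4)*(v + 2)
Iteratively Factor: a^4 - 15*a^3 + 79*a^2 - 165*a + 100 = (a - 5)*(a^3 - 10*a^2 + 29*a - 20) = (a - 5)*(a - 4)*(a^2 - 6*a + 5) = (a - 5)^2*(a - 4)*(a - 1)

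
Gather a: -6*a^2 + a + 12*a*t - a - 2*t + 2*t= -6*a^2 + 12*a*t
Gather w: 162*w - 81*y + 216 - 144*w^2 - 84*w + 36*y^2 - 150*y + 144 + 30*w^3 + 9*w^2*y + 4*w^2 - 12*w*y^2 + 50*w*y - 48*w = 30*w^3 + w^2*(9*y - 140) + w*(-12*y^2 + 50*y + 30) + 36*y^2 - 231*y + 360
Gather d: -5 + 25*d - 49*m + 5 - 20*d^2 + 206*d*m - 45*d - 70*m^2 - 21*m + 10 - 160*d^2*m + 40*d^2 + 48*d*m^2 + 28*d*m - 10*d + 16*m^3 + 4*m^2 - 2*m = d^2*(20 - 160*m) + d*(48*m^2 + 234*m - 30) + 16*m^3 - 66*m^2 - 72*m + 10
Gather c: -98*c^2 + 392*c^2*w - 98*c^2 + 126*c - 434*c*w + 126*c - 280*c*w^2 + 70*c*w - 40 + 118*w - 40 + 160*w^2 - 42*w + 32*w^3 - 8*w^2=c^2*(392*w - 196) + c*(-280*w^2 - 364*w + 252) + 32*w^3 + 152*w^2 + 76*w - 80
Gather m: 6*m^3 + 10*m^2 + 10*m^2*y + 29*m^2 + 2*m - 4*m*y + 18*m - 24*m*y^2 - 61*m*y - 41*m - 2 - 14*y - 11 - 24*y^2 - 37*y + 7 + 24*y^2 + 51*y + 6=6*m^3 + m^2*(10*y + 39) + m*(-24*y^2 - 65*y - 21)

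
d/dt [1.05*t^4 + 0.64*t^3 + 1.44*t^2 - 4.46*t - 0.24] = 4.2*t^3 + 1.92*t^2 + 2.88*t - 4.46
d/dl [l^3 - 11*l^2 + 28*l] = 3*l^2 - 22*l + 28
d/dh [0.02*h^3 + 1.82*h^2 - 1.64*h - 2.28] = 0.06*h^2 + 3.64*h - 1.64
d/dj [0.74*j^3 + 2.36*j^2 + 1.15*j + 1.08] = 2.22*j^2 + 4.72*j + 1.15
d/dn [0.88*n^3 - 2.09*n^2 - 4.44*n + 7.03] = 2.64*n^2 - 4.18*n - 4.44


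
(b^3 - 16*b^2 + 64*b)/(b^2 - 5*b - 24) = b*(b - 8)/(b + 3)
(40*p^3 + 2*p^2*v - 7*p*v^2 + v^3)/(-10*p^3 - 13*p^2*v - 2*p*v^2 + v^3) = (-4*p + v)/(p + v)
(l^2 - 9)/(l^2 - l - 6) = (l + 3)/(l + 2)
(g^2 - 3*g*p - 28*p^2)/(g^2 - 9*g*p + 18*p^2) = (g^2 - 3*g*p - 28*p^2)/(g^2 - 9*g*p + 18*p^2)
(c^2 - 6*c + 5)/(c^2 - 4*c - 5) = (c - 1)/(c + 1)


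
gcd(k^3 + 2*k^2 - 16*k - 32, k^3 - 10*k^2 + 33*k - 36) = k - 4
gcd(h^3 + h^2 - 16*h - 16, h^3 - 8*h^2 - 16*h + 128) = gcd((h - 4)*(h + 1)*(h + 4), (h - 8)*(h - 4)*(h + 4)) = h^2 - 16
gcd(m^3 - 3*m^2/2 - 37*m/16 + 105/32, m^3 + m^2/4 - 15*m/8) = m^2 + m/4 - 15/8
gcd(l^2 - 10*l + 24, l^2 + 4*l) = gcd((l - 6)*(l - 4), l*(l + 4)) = 1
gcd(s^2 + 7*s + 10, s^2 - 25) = s + 5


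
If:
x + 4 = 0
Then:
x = -4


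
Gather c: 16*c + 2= 16*c + 2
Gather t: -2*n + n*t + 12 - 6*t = -2*n + t*(n - 6) + 12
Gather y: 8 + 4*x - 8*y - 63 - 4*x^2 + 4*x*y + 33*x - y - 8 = -4*x^2 + 37*x + y*(4*x - 9) - 63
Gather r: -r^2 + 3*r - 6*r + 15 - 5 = -r^2 - 3*r + 10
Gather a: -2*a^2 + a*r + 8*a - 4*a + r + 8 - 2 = -2*a^2 + a*(r + 4) + r + 6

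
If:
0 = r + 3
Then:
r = -3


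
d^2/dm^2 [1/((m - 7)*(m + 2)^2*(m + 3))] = 2*(10*m^4 - 40*m^3 - 177*m^2 + 668*m + 1807)/(m^10 - 4*m^9 - 87*m^8 + 64*m^7 + 3107*m^6 + 7116*m^5 - 30197*m^4 - 183976*m^3 - 386568*m^2 - 381024*m - 148176)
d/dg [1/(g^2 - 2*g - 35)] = 2*(1 - g)/(-g^2 + 2*g + 35)^2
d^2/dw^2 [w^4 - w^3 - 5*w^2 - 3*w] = 12*w^2 - 6*w - 10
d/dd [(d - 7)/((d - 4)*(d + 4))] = (-d^2 + 14*d - 16)/(d^4 - 32*d^2 + 256)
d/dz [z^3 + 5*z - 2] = 3*z^2 + 5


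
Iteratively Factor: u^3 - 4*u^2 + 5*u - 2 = (u - 1)*(u^2 - 3*u + 2) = (u - 2)*(u - 1)*(u - 1)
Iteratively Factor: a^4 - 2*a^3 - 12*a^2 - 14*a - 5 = (a + 1)*(a^3 - 3*a^2 - 9*a - 5) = (a + 1)^2*(a^2 - 4*a - 5) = (a - 5)*(a + 1)^2*(a + 1)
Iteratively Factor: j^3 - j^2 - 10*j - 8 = (j + 2)*(j^2 - 3*j - 4) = (j - 4)*(j + 2)*(j + 1)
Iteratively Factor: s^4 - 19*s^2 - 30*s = (s + 3)*(s^3 - 3*s^2 - 10*s) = (s + 2)*(s + 3)*(s^2 - 5*s) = s*(s + 2)*(s + 3)*(s - 5)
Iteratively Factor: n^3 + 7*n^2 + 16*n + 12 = (n + 2)*(n^2 + 5*n + 6) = (n + 2)*(n + 3)*(n + 2)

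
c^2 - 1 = (c - 1)*(c + 1)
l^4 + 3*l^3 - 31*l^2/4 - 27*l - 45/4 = (l - 3)*(l + 1/2)*(l + 5/2)*(l + 3)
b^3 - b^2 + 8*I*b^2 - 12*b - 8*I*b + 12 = (b - 1)*(b + 2*I)*(b + 6*I)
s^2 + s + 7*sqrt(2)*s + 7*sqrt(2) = (s + 1)*(s + 7*sqrt(2))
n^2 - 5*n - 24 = (n - 8)*(n + 3)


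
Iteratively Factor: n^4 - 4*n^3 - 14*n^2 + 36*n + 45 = (n - 3)*(n^3 - n^2 - 17*n - 15) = (n - 3)*(n + 1)*(n^2 - 2*n - 15) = (n - 5)*(n - 3)*(n + 1)*(n + 3)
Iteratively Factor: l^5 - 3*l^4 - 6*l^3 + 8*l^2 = (l + 2)*(l^4 - 5*l^3 + 4*l^2) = l*(l + 2)*(l^3 - 5*l^2 + 4*l) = l*(l - 1)*(l + 2)*(l^2 - 4*l) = l^2*(l - 1)*(l + 2)*(l - 4)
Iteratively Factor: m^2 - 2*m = (m)*(m - 2)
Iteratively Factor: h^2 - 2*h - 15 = (h + 3)*(h - 5)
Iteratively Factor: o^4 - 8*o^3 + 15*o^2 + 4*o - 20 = (o + 1)*(o^3 - 9*o^2 + 24*o - 20) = (o - 2)*(o + 1)*(o^2 - 7*o + 10) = (o - 5)*(o - 2)*(o + 1)*(o - 2)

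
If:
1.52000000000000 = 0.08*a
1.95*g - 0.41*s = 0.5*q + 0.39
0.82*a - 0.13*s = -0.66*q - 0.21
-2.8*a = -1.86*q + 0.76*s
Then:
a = 19.00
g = -70.65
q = -72.81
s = -248.20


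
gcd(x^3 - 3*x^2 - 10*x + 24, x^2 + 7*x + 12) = x + 3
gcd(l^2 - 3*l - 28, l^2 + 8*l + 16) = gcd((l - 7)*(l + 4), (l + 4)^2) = l + 4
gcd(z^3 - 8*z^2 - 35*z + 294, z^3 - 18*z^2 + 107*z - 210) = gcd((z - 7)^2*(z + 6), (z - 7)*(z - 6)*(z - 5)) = z - 7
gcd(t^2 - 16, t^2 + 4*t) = t + 4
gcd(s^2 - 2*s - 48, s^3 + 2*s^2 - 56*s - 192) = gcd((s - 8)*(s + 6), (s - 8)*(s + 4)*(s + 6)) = s^2 - 2*s - 48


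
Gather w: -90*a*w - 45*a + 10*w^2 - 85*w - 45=-45*a + 10*w^2 + w*(-90*a - 85) - 45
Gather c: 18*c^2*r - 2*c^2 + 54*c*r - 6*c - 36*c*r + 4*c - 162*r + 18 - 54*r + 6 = c^2*(18*r - 2) + c*(18*r - 2) - 216*r + 24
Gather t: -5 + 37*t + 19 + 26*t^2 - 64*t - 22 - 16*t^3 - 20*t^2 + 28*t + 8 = -16*t^3 + 6*t^2 + t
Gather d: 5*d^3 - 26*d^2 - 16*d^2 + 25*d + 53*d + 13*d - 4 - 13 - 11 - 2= 5*d^3 - 42*d^2 + 91*d - 30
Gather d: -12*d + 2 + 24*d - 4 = 12*d - 2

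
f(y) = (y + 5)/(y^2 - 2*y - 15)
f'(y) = (2 - 2*y)*(y + 5)/(y^2 - 2*y - 15)^2 + 1/(y^2 - 2*y - 15) = (y^2 - 2*y - 2*(y - 1)*(y + 5) - 15)/(-y^2 + 2*y + 15)^2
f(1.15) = -0.38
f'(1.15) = -0.07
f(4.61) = -3.24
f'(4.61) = -8.21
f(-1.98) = -0.42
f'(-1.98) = 0.21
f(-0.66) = -0.33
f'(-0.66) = 0.01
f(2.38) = -0.52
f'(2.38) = -0.17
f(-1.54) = -0.36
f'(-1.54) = 0.09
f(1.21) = -0.39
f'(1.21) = -0.07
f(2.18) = -0.49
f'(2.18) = -0.15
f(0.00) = -0.33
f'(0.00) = -0.02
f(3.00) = -0.67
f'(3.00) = -0.31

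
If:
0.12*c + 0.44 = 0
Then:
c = -3.67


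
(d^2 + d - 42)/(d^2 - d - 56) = (d - 6)/(d - 8)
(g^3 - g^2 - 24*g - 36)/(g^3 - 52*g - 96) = (g^2 - 3*g - 18)/(g^2 - 2*g - 48)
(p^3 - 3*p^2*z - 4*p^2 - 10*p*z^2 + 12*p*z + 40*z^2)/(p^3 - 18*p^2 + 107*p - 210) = (p^3 - 3*p^2*z - 4*p^2 - 10*p*z^2 + 12*p*z + 40*z^2)/(p^3 - 18*p^2 + 107*p - 210)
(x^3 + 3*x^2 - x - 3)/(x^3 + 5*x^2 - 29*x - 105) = (x^2 - 1)/(x^2 + 2*x - 35)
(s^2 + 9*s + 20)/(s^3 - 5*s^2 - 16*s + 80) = (s + 5)/(s^2 - 9*s + 20)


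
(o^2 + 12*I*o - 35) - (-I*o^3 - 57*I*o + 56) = I*o^3 + o^2 + 69*I*o - 91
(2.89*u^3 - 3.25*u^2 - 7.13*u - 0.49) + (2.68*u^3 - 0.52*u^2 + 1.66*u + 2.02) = 5.57*u^3 - 3.77*u^2 - 5.47*u + 1.53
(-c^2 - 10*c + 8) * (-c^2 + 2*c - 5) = c^4 + 8*c^3 - 23*c^2 + 66*c - 40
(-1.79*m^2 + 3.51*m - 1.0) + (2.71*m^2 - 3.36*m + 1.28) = 0.92*m^2 + 0.15*m + 0.28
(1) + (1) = 2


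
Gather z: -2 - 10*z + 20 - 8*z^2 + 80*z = -8*z^2 + 70*z + 18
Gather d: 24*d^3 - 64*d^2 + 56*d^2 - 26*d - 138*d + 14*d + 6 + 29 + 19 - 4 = 24*d^3 - 8*d^2 - 150*d + 50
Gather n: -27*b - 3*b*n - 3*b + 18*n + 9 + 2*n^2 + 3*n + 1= -30*b + 2*n^2 + n*(21 - 3*b) + 10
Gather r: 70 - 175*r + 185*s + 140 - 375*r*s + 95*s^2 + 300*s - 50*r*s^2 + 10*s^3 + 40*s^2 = r*(-50*s^2 - 375*s - 175) + 10*s^3 + 135*s^2 + 485*s + 210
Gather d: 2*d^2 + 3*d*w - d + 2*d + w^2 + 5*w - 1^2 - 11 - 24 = 2*d^2 + d*(3*w + 1) + w^2 + 5*w - 36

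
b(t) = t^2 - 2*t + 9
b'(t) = 2*t - 2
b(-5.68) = 52.62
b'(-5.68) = -13.36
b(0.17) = 8.69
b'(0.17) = -1.66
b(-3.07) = 24.56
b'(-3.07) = -8.14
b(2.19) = 9.42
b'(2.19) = 2.38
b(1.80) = 8.64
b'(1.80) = 1.60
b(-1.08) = 12.33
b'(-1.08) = -4.16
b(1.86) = 8.74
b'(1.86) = 1.72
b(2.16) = 9.35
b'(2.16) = 2.32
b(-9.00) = 108.00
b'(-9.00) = -20.00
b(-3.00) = 24.00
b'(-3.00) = -8.00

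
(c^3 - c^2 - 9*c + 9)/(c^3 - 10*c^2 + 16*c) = (c^3 - c^2 - 9*c + 9)/(c*(c^2 - 10*c + 16))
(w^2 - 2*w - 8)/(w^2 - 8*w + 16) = (w + 2)/(w - 4)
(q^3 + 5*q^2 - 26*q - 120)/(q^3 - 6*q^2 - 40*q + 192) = (q^2 - q - 20)/(q^2 - 12*q + 32)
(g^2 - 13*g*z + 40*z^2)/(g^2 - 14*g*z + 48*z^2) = (-g + 5*z)/(-g + 6*z)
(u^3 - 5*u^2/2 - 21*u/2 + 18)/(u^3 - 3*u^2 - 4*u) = (2*u^2 + 3*u - 9)/(2*u*(u + 1))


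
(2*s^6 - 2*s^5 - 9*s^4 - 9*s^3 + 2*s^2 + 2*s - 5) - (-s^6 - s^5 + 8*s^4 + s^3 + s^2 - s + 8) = 3*s^6 - s^5 - 17*s^4 - 10*s^3 + s^2 + 3*s - 13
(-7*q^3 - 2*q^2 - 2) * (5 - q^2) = 7*q^5 + 2*q^4 - 35*q^3 - 8*q^2 - 10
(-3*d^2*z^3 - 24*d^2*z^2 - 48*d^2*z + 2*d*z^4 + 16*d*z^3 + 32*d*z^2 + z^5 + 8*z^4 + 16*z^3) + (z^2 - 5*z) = -3*d^2*z^3 - 24*d^2*z^2 - 48*d^2*z + 2*d*z^4 + 16*d*z^3 + 32*d*z^2 + z^5 + 8*z^4 + 16*z^3 + z^2 - 5*z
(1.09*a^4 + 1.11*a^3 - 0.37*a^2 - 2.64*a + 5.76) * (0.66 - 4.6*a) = -5.014*a^5 - 4.3866*a^4 + 2.4346*a^3 + 11.8998*a^2 - 28.2384*a + 3.8016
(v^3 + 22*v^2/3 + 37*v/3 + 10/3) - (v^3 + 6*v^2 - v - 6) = 4*v^2/3 + 40*v/3 + 28/3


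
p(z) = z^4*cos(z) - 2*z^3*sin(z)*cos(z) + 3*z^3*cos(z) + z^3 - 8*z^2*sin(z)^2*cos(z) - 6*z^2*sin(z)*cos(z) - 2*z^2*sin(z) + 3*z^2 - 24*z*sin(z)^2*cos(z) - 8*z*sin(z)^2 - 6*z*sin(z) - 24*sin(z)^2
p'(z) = -z^4*sin(z) + 2*z^3*sin(z)^2 - 3*z^3*sin(z) - 2*z^3*cos(z)^2 + 4*z^3*cos(z) + 8*z^2*sin(z)^3 + 6*z^2*sin(z)^2 - 16*z^2*sin(z)*cos(z)^2 - 6*z^2*sin(z)*cos(z) - 6*z^2*cos(z)^2 + 7*z^2*cos(z) + 3*z^2 + 24*z*sin(z)^3 - 16*z*sin(z)^2*cos(z) - 48*z*sin(z)*cos(z)^2 - 28*z*sin(z)*cos(z) - 4*z*sin(z) - 6*z*cos(z) + 6*z - 24*sin(z)^2*cos(z) - 8*sin(z)^2 - 48*sin(z)*cos(z) - 6*sin(z)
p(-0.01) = -0.00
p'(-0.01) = 0.53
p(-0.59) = -3.42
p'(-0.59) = 5.42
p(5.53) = 1477.33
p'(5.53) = 2027.26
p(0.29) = -3.09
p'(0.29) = -23.79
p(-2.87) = 3.00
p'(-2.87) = 14.39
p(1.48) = -44.16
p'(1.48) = 40.22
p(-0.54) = -3.14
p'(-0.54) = 5.80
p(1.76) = -25.72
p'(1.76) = 84.76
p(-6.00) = 553.16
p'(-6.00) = -566.85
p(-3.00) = 0.00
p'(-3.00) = 31.74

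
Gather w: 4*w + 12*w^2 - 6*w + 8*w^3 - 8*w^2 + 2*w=8*w^3 + 4*w^2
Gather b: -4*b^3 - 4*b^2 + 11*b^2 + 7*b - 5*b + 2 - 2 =-4*b^3 + 7*b^2 + 2*b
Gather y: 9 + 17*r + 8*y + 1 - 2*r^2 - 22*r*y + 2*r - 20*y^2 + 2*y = -2*r^2 + 19*r - 20*y^2 + y*(10 - 22*r) + 10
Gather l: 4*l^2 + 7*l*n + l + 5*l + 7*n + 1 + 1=4*l^2 + l*(7*n + 6) + 7*n + 2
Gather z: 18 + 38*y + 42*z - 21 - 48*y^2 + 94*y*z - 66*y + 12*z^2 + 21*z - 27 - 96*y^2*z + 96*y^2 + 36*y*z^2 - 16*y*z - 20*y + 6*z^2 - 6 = 48*y^2 - 48*y + z^2*(36*y + 18) + z*(-96*y^2 + 78*y + 63) - 36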